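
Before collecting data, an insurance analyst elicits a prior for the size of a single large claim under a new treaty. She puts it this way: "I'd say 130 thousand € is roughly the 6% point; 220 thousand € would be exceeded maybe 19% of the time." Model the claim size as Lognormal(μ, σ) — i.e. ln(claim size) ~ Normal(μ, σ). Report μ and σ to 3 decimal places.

If T ~ Lognormal(μ,σ) then ln T ~ Normal(μ,σ), so the p-quantile of ln T is μ + z_p·σ.
ln(130) = 4.868 and ln(220) = 5.394; z_{0.06} = -1.555, z_{0.81} = 0.8779.
σ = (5.394 − 4.868)/(0.8779 − (-1.555)) = 0.216.
μ = 4.868 − (-1.555)·0.216 = 5.204.

μ ≈ 5.204, σ ≈ 0.216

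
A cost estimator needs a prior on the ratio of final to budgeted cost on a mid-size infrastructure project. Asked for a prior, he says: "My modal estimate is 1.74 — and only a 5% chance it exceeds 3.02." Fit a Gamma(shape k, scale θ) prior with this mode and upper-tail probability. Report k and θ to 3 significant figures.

Gamma(k,θ) with k>1 has mode (k−1)θ, so θ = 1.74/(k−1).
Need P(X < 3.02) = 0.95 with θ tied to k this way. Start at k = 2, θ = 1.74: P(X<3.02) ≈ 0.518.
Too low — raise k to concentrate. Iterating converges to k ≈ 10.2.
Then θ = 1.74/(10.2−1) ≈ 0.19.

k ≈ 10.2, θ ≈ 0.19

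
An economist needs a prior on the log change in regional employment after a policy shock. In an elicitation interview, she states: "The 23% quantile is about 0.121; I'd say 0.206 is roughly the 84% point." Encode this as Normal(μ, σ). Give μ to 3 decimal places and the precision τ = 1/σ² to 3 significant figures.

μ = 0.157, τ = 416

The p-quantile of Normal(μ,σ) is μ + z_p·σ, with z_{0.23} = -0.7388 and z_{0.84} = 0.9945.
Eliminate σ: μ = (z₂·x₁ − z₁·x₂)/(z₂ − z₁) = (0.9945·0.121 − (-0.7388)·0.206)/1.733 = 0.157.
Then σ = (x₂ − x₁)/(z₂ − z₁) = (0.206 − 0.121)/1.733 = 0.049.
Precision τ = 1/σ² = 1/0.04904² = 416.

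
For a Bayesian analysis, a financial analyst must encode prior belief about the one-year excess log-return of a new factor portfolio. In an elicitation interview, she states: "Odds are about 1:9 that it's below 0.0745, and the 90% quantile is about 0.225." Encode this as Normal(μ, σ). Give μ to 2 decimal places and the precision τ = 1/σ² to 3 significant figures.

μ = 0.15, τ = 290

For Normal(μ,σ), the p-quantile is μ + z_p·σ. Here z_{0.1} = -1.282, z_{0.9} = 1.282.
So 0.0745 = μ − 1.282σ and 0.225 = μ + 1.282σ.
Subtracting: σ = (0.225 − 0.0745)/(1.282 − (-1.282)) = 0.06.
Then μ = 0.0745 − (-1.282)·0.06 = 0.15.
Precision τ = 1/σ² = 1/0.05872² = 290.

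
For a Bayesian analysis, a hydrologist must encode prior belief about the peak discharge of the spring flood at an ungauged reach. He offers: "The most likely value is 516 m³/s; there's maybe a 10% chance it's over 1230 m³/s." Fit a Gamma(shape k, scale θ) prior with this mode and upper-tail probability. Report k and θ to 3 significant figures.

Gamma(k,θ) with k>1 has mode (k−1)θ, so θ = 516/(k−1).
Need P(X < 1230) = 0.9 with θ tied to k this way. Start at k = 2, θ = 516: P(X<1230) ≈ 0.688.
Too low — raise k to concentrate. Iterating converges to k ≈ 3.55.
Then θ = 516/(3.55−1) ≈ 203.

k ≈ 3.55, θ ≈ 203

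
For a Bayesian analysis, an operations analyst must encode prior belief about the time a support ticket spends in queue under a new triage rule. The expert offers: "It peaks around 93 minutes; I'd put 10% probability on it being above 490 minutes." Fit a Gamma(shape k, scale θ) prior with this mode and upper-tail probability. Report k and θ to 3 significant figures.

Gamma(k,θ) with k>1 has mode (k−1)θ, so θ = 93/(k−1).
Need P(X < 490) = 0.9 with θ tied to k this way. Start at k = 2, θ = 93: P(X<490) ≈ 0.968.
Too high — lower k to spread out. Iterating converges to k ≈ 1.63.
Then θ = 93/(1.63−1) ≈ 147.

k ≈ 1.63, θ ≈ 147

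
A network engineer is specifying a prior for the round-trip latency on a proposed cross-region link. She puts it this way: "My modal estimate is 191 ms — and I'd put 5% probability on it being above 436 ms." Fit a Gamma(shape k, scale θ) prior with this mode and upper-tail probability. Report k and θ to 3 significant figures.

k ≈ 5.02, θ ≈ 47.5

Gamma(k,θ) with k>1 has mode (k−1)θ, so θ = 191/(k−1).
Need P(X < 436) = 0.95 with θ tied to k this way. Start at k = 2, θ = 191: P(X<436) ≈ 0.665.
Too low — raise k to concentrate. Iterating converges to k ≈ 5.02.
Then θ = 191/(5.02−1) ≈ 47.5.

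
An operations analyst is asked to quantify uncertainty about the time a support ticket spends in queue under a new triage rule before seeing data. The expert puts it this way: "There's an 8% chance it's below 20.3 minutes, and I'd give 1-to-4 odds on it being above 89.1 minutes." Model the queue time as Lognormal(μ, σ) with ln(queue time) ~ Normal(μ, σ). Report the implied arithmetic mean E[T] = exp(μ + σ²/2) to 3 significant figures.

E[T] ≈ 63.6 minutes

If T ~ Lognormal(μ,σ) then ln T ~ Normal(μ,σ), so the p-quantile of ln T is μ + z_p·σ.
ln(20.3) = 3.011 and ln(89.1) = 4.49; z_{0.08} = -1.405, z_{0.8} = 0.8416.
σ = (4.49 − 3.011)/(0.8416 − (-1.405)) = 0.658.
μ = 3.011 − (-1.405)·0.658 = 3.936.
E[T] = exp(μ + σ²/2) = exp(3.936 + 0.2167) = 63.6 minutes.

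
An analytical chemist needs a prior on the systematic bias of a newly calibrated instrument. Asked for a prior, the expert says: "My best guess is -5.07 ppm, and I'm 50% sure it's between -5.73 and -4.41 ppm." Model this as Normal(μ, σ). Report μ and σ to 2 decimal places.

μ = -5.07, σ = 0.98

A symmetric 50% interval runs μ ± z·σ with z = 0.6745.
Half-width = 0.66, so σ = 0.66/0.6745 = 0.98.
μ is the stated best guess, -5.07.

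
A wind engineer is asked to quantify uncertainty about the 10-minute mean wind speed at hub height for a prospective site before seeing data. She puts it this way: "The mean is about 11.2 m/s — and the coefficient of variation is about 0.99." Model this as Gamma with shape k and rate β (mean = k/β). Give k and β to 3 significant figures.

k ≈ 1.02, β ≈ 0.0911

For Gamma(k, rate β): mean = k/β, variance = k/β², so CV = 1/√k.
CV = 0.99, hence k = 1/CV² = 1.02.
Then β = k/mean = 1.02/11.2 = 0.0911.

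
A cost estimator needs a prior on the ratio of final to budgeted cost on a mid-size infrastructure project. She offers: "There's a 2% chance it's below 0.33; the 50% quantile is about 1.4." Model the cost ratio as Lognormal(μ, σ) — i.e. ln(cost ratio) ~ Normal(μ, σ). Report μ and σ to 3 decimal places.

μ ≈ 0.336, σ ≈ 0.704

If T ~ Lognormal(μ,σ) then ln T ~ Normal(μ,σ), so the p-quantile of ln T is μ + z_p·σ.
ln(0.33) = -1.109 and ln(1.4) = 0.3365; z_{0.02} = -2.054, z_{0.5} = 0.
σ = (0.3365 − -1.109)/(0 − (-2.054)) = 0.704.
μ = -1.109 − (-2.054)·0.704 = 0.336.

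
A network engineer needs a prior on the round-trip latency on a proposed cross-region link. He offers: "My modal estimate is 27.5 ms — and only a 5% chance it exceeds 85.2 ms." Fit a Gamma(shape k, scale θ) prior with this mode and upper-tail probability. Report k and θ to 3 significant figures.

Gamma(k,θ) with k>1 has mode (k−1)θ, so θ = 27.5/(k−1).
Need P(X < 85.2) = 0.95 with θ tied to k this way. Start at k = 2, θ = 27.5: P(X<85.2) ≈ 0.815.
Too low — raise k to concentrate. Iterating converges to k ≈ 3.06.
Then θ = 27.5/(3.06−1) ≈ 13.3.

k ≈ 3.06, θ ≈ 13.3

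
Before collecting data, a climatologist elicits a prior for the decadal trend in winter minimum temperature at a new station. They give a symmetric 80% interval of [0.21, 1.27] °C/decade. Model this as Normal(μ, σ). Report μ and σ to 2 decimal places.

μ = 0.74, σ = 0.41

A symmetric 80% interval runs μ ± z·σ with z = 1.282.
Half-width = 0.53, so σ = 0.53/1.282 = 0.41.
μ is the interval midpoint, 0.74.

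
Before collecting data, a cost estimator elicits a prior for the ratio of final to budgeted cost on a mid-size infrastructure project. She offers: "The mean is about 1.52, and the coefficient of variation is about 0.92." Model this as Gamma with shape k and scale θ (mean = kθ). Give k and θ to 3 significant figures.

k ≈ 1.18, θ ≈ 1.29

For Gamma(k, scale θ): mean = kθ, variance = kθ², so CV = 1/√k.
CV = 0.92, hence k = 1/CV² = 1.18.
Then θ = mean/k = 1.52/1.18 = 1.29.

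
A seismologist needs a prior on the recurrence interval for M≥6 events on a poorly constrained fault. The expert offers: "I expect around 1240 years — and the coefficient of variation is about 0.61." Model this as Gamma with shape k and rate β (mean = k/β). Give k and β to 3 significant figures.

For Gamma(k, rate β): mean = k/β, variance = k/β², so CV = 1/√k.
CV = 0.61, hence k = 1/CV² = 2.69.
Then β = k/mean = 2.69/1240 = 0.00217.

k ≈ 2.69, β ≈ 0.00217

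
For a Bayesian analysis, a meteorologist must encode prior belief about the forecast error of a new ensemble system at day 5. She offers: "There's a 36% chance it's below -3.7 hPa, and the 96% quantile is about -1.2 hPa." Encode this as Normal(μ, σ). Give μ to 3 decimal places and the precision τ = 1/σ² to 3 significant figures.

The p-quantile of Normal(μ,σ) is μ + z_p·σ, with z_{0.36} = -0.3585 and z_{0.96} = 1.751.
Eliminate σ: μ = (z₂·x₁ − z₁·x₂)/(z₂ − z₁) = (1.751·-3.7 − (-0.3585)·-1.2)/2.109 = -3.275.
Then σ = (x₂ − x₁)/(z₂ − z₁) = (-1.2 − -3.7)/2.109 = 1.185.
Precision τ = 1/σ² = 1/1.185² = 0.712.

μ = -3.275, τ = 0.712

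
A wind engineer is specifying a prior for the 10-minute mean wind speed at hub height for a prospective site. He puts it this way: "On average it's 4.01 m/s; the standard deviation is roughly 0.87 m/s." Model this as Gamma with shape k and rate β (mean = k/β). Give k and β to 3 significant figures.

For Gamma(k, rate β): mean = k/β, variance = k/β², so CV = 1/√k.
CV = SD/mean = 0.87/4.01 = 0.217, hence k = 1/CV² = 21.2.
Then β = k/mean = 21.2/4.01 = 5.3.

k ≈ 21.2, β ≈ 5.3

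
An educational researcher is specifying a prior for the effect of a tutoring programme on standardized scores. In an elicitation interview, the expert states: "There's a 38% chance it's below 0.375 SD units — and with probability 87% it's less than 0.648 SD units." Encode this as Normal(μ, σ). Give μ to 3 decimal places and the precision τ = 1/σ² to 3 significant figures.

μ = 0.433, τ = 27.5

For Normal(μ,σ), the p-quantile is μ + z_p·σ. Here z_{0.38} = -0.3055, z_{0.87} = 1.126.
So 0.375 = μ − 0.3055σ and 0.648 = μ + 1.126σ.
Subtracting: σ = (0.648 − 0.375)/(1.126 − (-0.3055)) = 0.191.
Then μ = 0.375 − (-0.3055)·0.191 = 0.433.
Precision τ = 1/σ² = 1/0.1907² = 27.5.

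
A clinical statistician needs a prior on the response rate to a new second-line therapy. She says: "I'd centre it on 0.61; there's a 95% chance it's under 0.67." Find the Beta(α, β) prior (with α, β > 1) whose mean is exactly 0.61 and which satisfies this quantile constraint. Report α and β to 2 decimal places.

α ≈ 105.93, β ≈ 67.73

With mean 0.61 fixed, write α = 0.61s, β = 0.39s where s = α+β.
Need P(θ < 0.67) = 0.95 under Beta(0.61s, 0.39s). Normal approximation: (q−m)/√(m(1−m)/s) ≈ z_{0.95} = 1.64, so s ≈ 0.61·0.39·(1.64)²/(0.67−0.61)² = 178.8.
At s = 178.8: P(θ<0.67) ≈ 0.952. Adjusting to match 0.95 gives s ≈ 173.66.
So α = 0.61·173.66 ≈ 105.93, β = 0.39·173.66 ≈ 67.73.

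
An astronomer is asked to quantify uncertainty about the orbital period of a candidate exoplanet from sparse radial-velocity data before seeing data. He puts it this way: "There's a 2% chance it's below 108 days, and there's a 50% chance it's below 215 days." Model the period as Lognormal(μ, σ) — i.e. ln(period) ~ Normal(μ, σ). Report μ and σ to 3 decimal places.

μ ≈ 5.371, σ ≈ 0.335

If T ~ Lognormal(μ,σ) then ln T ~ Normal(μ,σ), so the p-quantile of ln T is μ + z_p·σ.
ln(108) = 4.682 and ln(215) = 5.371; z_{0.02} = -2.054, z_{0.5} = 0.
σ = (5.371 − 4.682)/(0 − (-2.054)) = 0.335.
μ = 4.682 − (-2.054)·0.335 = 5.371.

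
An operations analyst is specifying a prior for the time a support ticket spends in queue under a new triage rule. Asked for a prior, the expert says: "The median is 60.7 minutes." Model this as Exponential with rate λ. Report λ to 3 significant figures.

Exponential median = ln 2 / λ, so λ = ln 2 / 60.7 = 0.0114.

λ ≈ 0.0114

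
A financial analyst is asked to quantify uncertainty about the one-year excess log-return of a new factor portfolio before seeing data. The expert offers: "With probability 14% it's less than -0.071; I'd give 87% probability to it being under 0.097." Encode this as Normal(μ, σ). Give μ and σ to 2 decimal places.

The p-quantile of Normal(μ,σ) is μ + z_p·σ, with z_{0.14} = -1.08 and z_{0.87} = 1.126.
Eliminate σ: μ = (z₂·x₁ − z₁·x₂)/(z₂ − z₁) = (1.126·-0.071 − (-1.08)·0.097)/2.207 = 0.01.
Then σ = (x₂ − x₁)/(z₂ − z₁) = (0.097 − -0.071)/2.207 = 0.08.

μ = 0.01, σ = 0.08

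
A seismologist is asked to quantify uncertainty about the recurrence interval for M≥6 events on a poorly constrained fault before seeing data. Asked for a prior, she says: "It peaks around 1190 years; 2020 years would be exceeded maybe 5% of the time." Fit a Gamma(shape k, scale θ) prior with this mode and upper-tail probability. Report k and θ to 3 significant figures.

Gamma(k,θ) with k>1 has mode (k−1)θ, so θ = 1190/(k−1).
Need P(X < 2020) = 0.95 with θ tied to k this way. Start at k = 2, θ = 1190: P(X<2020) ≈ 0.506.
Too low — raise k to concentrate. Iterating converges to k ≈ 11.
Then θ = 1190/(11−1) ≈ 119.

k ≈ 11, θ ≈ 119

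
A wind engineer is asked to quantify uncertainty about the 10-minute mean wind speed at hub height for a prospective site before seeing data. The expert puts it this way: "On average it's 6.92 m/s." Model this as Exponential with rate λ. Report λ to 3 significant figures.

Exponential mean = 1/λ, so λ = 1/6.92 = 0.145.

λ ≈ 0.145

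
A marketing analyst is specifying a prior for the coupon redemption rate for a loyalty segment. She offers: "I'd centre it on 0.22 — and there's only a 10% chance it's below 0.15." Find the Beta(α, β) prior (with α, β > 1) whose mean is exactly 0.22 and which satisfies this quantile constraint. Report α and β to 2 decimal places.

With mean 0.22 fixed, write α = 0.22s, β = 0.78s where s = α+β.
Need P(θ < 0.15) = 0.1 under Beta(0.22s, 0.78s). Normal approximation: (q−m)/√(m(1−m)/s) ≈ z_{0.1} = -1.28, so s ≈ 0.22·0.78·(-1.28)²/(0.15−0.22)² = 57.5.
At s = 57.5: P(θ<0.15) ≈ 0.090. Adjusting to match 0.1 gives s ≈ 53.00.
So α = 0.22·53.00 ≈ 11.66, β = 0.78·53.00 ≈ 41.34.

α ≈ 11.66, β ≈ 41.34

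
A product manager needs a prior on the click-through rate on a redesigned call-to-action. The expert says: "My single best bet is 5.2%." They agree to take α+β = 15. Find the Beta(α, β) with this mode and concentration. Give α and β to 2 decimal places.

For α,β > 1 the Beta mode is (α−1)/(α+β−2). With α+β = 15, the mode is (α−1)/13.
Set (α−1)/13 = 0.052 → α = 1 + 0.052·13 = 1.68.
β = 15 − α = 13.32.

α = 1.68, β = 13.32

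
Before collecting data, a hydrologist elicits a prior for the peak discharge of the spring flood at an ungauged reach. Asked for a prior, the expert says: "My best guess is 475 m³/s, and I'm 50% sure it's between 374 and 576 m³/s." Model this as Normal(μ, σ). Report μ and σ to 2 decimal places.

μ = 475.00, σ = 149.74

A symmetric 50% interval runs μ ± z·σ with z = 0.6745.
Half-width = 101, so σ = 101/0.6745 = 149.74.
μ is the stated best guess, 475.00.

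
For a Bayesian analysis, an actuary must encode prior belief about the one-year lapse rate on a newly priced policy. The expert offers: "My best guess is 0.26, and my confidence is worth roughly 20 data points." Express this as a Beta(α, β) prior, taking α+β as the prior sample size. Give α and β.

α = 5.2, β = 14.8

Under the effective-sample-size interpretation, Beta(α, β) has prior mean α/(α+β) and prior sample size α+β.
So α+β = 20 and α/(α+β) = 0.26, giving α = 0.26·20 = 5.2 and β = 20 − 5.2 = 14.8.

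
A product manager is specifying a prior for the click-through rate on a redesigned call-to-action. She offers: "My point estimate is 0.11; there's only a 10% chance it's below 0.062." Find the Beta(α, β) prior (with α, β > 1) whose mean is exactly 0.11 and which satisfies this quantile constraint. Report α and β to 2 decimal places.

α ≈ 6.59, β ≈ 53.36

With mean 0.11 fixed, write α = 0.11s, β = 0.89s where s = α+β.
Need P(θ < 0.062) = 0.1 under Beta(0.11s, 0.89s). Normal approximation: (q−m)/√(m(1−m)/s) ≈ z_{0.1} = -1.28, so s ≈ 0.11·0.89·(-1.28)²/(0.062−0.11)² = 69.8.
At s = 69.8: P(θ<0.062) ≈ 0.081. Adjusting to match 0.1 gives s ≈ 59.95.
So α = 0.11·59.95 ≈ 6.59, β = 0.89·59.95 ≈ 53.36.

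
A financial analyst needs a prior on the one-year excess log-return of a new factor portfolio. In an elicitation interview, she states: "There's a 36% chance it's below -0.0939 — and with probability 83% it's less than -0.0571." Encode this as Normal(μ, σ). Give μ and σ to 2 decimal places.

μ = -0.08, σ = 0.03

The p-quantile of Normal(μ,σ) is μ + z_p·σ, with z_{0.36} = -0.3585 and z_{0.83} = 0.9542.
Eliminate σ: μ = (z₂·x₁ − z₁·x₂)/(z₂ − z₁) = (0.9542·-0.0939 − (-0.3585)·-0.0571)/1.313 = -0.08.
Then σ = (x₂ − x₁)/(z₂ − z₁) = (-0.0571 − -0.0939)/1.313 = 0.03.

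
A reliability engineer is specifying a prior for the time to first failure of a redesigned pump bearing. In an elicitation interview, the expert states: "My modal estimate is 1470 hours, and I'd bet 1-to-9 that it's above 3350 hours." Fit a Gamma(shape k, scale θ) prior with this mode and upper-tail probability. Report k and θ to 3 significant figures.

k ≈ 3.83, θ ≈ 519

Gamma(k,θ) with k>1 has mode (k−1)θ, so θ = 1470/(k−1).
Need P(X < 3350) = 0.9 with θ tied to k this way. Start at k = 2, θ = 1470: P(X<3350) ≈ 0.664.
Too low — raise k to concentrate. Iterating converges to k ≈ 3.83.
Then θ = 1470/(3.83−1) ≈ 519.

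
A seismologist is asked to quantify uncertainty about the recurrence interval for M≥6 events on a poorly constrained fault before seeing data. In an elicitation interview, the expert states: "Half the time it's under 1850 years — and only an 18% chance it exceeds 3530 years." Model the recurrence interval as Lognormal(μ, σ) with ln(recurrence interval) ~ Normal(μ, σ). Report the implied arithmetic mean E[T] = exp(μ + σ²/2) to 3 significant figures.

If T ~ Lognormal(μ,σ) then ln T ~ Normal(μ,σ), so the p-quantile of ln T is μ + z_p·σ.
ln(1850) = 7.523 and ln(3530) = 8.169; z_{0.5} = 0, z_{0.82} = 0.9154.
σ = (8.169 − 7.523)/(0.9154 − (0)) = 0.706.
μ = 7.523 − (0)·0.706 = 7.523.
E[T] = exp(μ + σ²/2) = exp(7.523 + 0.2491) = 2370 years.

E[T] ≈ 2370 years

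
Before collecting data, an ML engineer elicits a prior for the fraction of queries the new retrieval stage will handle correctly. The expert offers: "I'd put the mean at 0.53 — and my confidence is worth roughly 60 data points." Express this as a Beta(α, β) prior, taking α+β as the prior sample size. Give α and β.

α = 31.8, β = 28.2

Under the effective-sample-size interpretation, Beta(α, β) has prior mean α/(α+β) and prior sample size α+β.
So α+β = 60 and α/(α+β) = 0.53, giving α = 0.53·60 = 31.8 and β = 60 − 31.8 = 28.2.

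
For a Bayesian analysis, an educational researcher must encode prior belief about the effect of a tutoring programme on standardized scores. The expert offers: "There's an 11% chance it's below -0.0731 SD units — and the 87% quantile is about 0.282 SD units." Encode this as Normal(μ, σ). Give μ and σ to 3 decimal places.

μ = 0.112, σ = 0.151

The p-quantile of Normal(μ,σ) is μ + z_p·σ, with z_{0.11} = -1.227 and z_{0.87} = 1.126.
Eliminate σ: μ = (z₂·x₁ − z₁·x₂)/(z₂ − z₁) = (1.126·-0.0731 − (-1.227)·0.282)/2.353 = 0.112.
Then σ = (x₂ − x₁)/(z₂ − z₁) = (0.282 − -0.0731)/2.353 = 0.151.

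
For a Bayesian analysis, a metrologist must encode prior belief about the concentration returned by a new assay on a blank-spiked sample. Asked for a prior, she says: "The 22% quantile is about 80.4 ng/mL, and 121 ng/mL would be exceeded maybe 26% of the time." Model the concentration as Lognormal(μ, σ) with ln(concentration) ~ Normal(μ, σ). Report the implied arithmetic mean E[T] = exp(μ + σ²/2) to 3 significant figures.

E[T] ≈ 105 ng/mL

If T ~ Lognormal(μ,σ) then ln T ~ Normal(μ,σ), so the p-quantile of ln T is μ + z_p·σ.
ln(80.4) = 4.387 and ln(121) = 4.796; z_{0.22} = -0.7722, z_{0.74} = 0.6433.
σ = (4.796 − 4.387)/(0.6433 − (-0.7722)) = 0.289.
μ = 4.387 − (-0.7722)·0.289 = 4.610.
E[T] = exp(μ + σ²/2) = exp(4.610 + 0.0417) = 105 ng/mL.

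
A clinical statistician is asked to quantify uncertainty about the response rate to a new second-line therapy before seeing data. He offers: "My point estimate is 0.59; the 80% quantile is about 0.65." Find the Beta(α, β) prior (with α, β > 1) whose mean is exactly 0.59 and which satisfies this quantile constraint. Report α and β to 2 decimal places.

α ≈ 28.47, β ≈ 19.78

With mean 0.59 fixed, write α = 0.59s, β = 0.41s where s = α+β.
Need P(θ < 0.65) = 0.8 under Beta(0.59s, 0.41s). Normal approximation: (q−m)/√(m(1−m)/s) ≈ z_{0.8} = 0.842, so s ≈ 0.59·0.41·(0.842)²/(0.65−0.59)² = 47.6.
At s = 47.6: P(θ<0.65) ≈ 0.798. Adjusting to match 0.8 gives s ≈ 48.25.
So α = 0.59·48.25 ≈ 28.47, β = 0.41·48.25 ≈ 19.78.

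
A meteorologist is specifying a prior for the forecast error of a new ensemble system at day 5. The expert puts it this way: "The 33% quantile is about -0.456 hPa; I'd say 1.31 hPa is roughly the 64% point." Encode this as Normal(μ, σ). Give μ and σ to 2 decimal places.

μ = 0.52, σ = 2.21

The p-quantile of Normal(μ,σ) is μ + z_p·σ, with z_{0.33} = -0.4399 and z_{0.64} = 0.3585.
Eliminate σ: μ = (z₂·x₁ − z₁·x₂)/(z₂ − z₁) = (0.3585·-0.456 − (-0.4399)·1.31)/0.7984 = 0.52.
Then σ = (x₂ − x₁)/(z₂ − z₁) = (1.31 − -0.456)/0.7984 = 2.21.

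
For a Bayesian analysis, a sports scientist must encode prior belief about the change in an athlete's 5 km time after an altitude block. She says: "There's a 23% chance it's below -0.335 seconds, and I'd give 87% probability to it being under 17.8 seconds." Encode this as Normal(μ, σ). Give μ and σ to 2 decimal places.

μ = 6.85, σ = 9.72

For Normal(μ,σ), the p-quantile is μ + z_p·σ. Here z_{0.23} = -0.7388, z_{0.87} = 1.126.
So -0.335 = μ − 0.7388σ and 17.8 = μ + 1.126σ.
Subtracting: σ = (17.8 − -0.335)/(1.126 − (-0.7388)) = 9.72.
Then μ = -0.335 − (-0.7388)·9.72 = 6.85.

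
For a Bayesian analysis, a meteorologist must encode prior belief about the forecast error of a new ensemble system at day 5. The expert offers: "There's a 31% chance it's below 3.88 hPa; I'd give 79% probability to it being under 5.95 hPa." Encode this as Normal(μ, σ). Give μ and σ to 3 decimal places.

The p-quantile of Normal(μ,σ) is μ + z_p·σ, with z_{0.31} = -0.4959 and z_{0.79} = 0.8064.
Eliminate σ: μ = (z₂·x₁ − z₁·x₂)/(z₂ − z₁) = (0.8064·3.88 − (-0.4959)·5.95)/1.302 = 4.668.
Then σ = (x₂ − x₁)/(z₂ − z₁) = (5.95 − 3.88)/1.302 = 1.590.

μ = 4.668, σ = 1.590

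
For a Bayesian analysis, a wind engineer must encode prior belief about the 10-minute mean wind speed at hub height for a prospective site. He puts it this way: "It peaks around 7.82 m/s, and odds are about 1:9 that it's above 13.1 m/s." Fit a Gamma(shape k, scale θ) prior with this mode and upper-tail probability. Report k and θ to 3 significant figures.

Gamma(k,θ) with k>1 has mode (k−1)θ, so θ = 7.82/(k−1).
Need P(X < 13.1) = 0.9 with θ tied to k this way. Start at k = 2, θ = 7.82: P(X<13.1) ≈ 0.499.
Too low — raise k to concentrate. Iterating converges to k ≈ 8.1.
Then θ = 7.82/(8.1−1) ≈ 1.1.

k ≈ 8.1, θ ≈ 1.1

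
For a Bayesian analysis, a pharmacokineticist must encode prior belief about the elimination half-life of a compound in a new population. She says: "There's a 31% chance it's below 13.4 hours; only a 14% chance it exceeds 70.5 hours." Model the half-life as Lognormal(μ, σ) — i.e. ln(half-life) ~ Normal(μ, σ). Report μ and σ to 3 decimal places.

μ ≈ 3.118, σ ≈ 1.053

If T ~ Lognormal(μ,σ) then ln T ~ Normal(μ,σ), so the p-quantile of ln T is μ + z_p·σ.
ln(13.4) = 2.595 and ln(70.5) = 4.256; z_{0.31} = -0.4959, z_{0.86} = 1.08.
σ = (4.256 − 2.595)/(1.08 − (-0.4959)) = 1.053.
μ = 2.595 − (-0.4959)·1.053 = 3.118.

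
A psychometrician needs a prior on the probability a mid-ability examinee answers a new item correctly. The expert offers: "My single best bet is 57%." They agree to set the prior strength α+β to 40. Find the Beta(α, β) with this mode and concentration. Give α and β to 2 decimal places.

For α,β > 1 the Beta mode is (α−1)/(α+β−2). With α+β = 40, the mode is (α−1)/38.
Set (α−1)/38 = 0.57 → α = 1 + 0.57·38 = 22.66.
β = 40 − α = 17.34.

α = 22.66, β = 17.34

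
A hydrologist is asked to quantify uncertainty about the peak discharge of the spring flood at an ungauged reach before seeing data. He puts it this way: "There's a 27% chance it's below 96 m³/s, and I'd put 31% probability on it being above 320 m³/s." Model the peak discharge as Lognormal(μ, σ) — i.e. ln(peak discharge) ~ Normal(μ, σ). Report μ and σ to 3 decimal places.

μ ≈ 5.230, σ ≈ 1.086

If T ~ Lognormal(μ,σ) then ln T ~ Normal(μ,σ), so the p-quantile of ln T is μ + z_p·σ.
ln(96) = 4.564 and ln(320) = 5.768; z_{0.27} = -0.6128, z_{0.69} = 0.4959.
σ = (5.768 − 4.564)/(0.4959 − (-0.6128)) = 1.086.
μ = 4.564 − (-0.6128)·1.086 = 5.230.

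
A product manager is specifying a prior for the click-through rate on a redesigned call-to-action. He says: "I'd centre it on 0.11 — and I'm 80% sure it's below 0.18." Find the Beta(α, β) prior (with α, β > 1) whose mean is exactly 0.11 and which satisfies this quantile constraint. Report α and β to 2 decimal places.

α ≈ 1.02, β ≈ 8.23

With mean 0.11 fixed, write α = 0.11s, β = 0.89s where s = α+β.
Need P(θ < 0.18) = 0.8 under Beta(0.11s, 0.89s). Normal approximation: (q−m)/√(m(1−m)/s) ≈ z_{0.8} = 0.842, so s ≈ 0.11·0.89·(0.842)²/(0.18−0.11)² = 14.2.
At s = 14.2: P(θ<0.18) ≈ 0.824. Adjusting to match 0.8 gives s ≈ 9.24.
So α = 0.11·9.24 ≈ 1.02, β = 0.89·9.24 ≈ 8.23.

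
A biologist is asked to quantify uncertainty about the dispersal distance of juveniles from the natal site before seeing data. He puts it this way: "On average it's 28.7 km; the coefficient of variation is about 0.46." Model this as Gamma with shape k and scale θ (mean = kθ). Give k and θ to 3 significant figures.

k ≈ 4.73, θ ≈ 6.07

For Gamma(k, scale θ): mean = kθ, variance = kθ², so CV = 1/√k.
CV = 0.46, hence k = 1/CV² = 4.73.
Then θ = mean/k = 28.7/4.73 = 6.07.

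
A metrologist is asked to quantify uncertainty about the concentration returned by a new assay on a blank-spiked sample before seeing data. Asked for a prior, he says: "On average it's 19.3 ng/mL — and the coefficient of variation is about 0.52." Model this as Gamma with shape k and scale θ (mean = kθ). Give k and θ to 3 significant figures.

For Gamma(k, scale θ): mean = kθ, variance = kθ², so CV = 1/√k.
CV = 0.52, hence k = 1/CV² = 3.7.
Then θ = mean/k = 19.3/3.7 = 5.22.

k ≈ 3.7, θ ≈ 5.22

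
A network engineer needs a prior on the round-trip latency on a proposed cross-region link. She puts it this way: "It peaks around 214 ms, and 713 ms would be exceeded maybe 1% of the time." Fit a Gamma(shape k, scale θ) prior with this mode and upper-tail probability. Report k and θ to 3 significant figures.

k ≈ 4.03, θ ≈ 70.7

Gamma(k,θ) with k>1 has mode (k−1)θ, so θ = 214/(k−1).
Need P(X < 713) = 0.99 with θ tied to k this way. Start at k = 2, θ = 214: P(X<713) ≈ 0.845.
Too low — raise k to concentrate. Iterating converges to k ≈ 4.03.
Then θ = 214/(4.03−1) ≈ 70.7.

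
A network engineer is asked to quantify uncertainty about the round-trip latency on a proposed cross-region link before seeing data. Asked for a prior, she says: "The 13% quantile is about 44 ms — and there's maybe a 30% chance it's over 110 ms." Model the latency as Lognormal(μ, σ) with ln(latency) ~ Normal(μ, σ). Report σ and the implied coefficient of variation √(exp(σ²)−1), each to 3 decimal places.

σ ≈ 0.555, CV ≈ 0.601

If T ~ Lognormal(μ,σ) then ln T ~ Normal(μ,σ), so the p-quantile of ln T is μ + z_p·σ.
ln(44) = 3.784 and ln(110) = 4.7; z_{0.13} = -1.126, z_{0.7} = 0.5244.
σ = (4.7 − 3.784)/(0.5244 − (-1.126)) = 0.555.
μ = 3.784 − (-1.126)·0.555 = 4.409.
CV = √(exp(σ²)−1) = √(exp(0.3081)−1) = 0.601.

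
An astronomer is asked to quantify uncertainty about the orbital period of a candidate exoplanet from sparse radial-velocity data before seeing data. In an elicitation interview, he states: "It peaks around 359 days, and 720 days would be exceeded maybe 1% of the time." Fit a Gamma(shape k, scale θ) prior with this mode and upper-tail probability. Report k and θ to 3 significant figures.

k ≈ 11.1, θ ≈ 35.4

Gamma(k,θ) with k>1 has mode (k−1)θ, so θ = 359/(k−1).
Need P(X < 720) = 0.99 with θ tied to k this way. Start at k = 2, θ = 359: P(X<720) ≈ 0.595.
Too low — raise k to concentrate. Iterating converges to k ≈ 11.1.
Then θ = 359/(11.1−1) ≈ 35.4.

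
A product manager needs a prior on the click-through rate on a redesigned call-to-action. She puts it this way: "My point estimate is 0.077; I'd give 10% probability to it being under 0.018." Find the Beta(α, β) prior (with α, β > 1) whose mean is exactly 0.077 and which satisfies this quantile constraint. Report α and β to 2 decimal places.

With mean 0.077 fixed, write α = 0.077s, β = 0.923s where s = α+β.
Need P(θ < 0.018) = 0.1 under Beta(0.077s, 0.923s). Normal approximation: (q−m)/√(m(1−m)/s) ≈ z_{0.1} = -1.28, so s ≈ 0.077·0.923·(-1.28)²/(0.018−0.077)² = 33.5.
At s = 33.5: P(θ<0.018) ≈ 0.044. Adjusting to match 0.1 gives s ≈ 21.72.
So α = 0.077·21.72 ≈ 1.67, β = 0.923·21.72 ≈ 20.05.

α ≈ 1.67, β ≈ 20.05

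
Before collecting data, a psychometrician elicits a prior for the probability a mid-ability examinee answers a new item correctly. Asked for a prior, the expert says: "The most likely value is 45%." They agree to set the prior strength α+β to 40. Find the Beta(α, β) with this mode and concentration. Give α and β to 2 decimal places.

α = 18.10, β = 21.90

For α,β > 1 the Beta mode is (α−1)/(α+β−2). With α+β = 40, the mode is (α−1)/38.
Set (α−1)/38 = 0.45 → α = 1 + 0.45·38 = 18.10.
β = 40 − α = 21.90.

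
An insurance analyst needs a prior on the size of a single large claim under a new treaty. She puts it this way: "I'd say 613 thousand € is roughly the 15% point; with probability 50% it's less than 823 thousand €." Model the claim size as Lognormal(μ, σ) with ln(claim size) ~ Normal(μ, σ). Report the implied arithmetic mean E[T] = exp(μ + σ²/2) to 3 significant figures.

E[T] ≈ 857 thousand €

If T ~ Lognormal(μ,σ) then ln T ~ Normal(μ,σ), so the p-quantile of ln T is μ + z_p·σ.
ln(613) = 6.418 and ln(823) = 6.713; z_{0.15} = -1.036, z_{0.5} = 0.
σ = (6.713 − 6.418)/(0 − (-1.036)) = 0.284.
μ = 6.418 − (-1.036)·0.284 = 6.713.
E[T] = exp(μ + σ²/2) = exp(6.713 + 0.0404) = 857 thousand €.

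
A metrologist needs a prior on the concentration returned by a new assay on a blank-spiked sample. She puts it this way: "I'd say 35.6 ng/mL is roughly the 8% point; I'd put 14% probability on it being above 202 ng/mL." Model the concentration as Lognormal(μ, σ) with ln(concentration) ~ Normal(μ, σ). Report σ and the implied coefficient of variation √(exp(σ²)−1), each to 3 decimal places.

If T ~ Lognormal(μ,σ) then ln T ~ Normal(μ,σ), so the p-quantile of ln T is μ + z_p·σ.
ln(35.6) = 3.572 and ln(202) = 5.308; z_{0.08} = -1.405, z_{0.86} = 1.08.
σ = (5.308 − 3.572)/(1.08 − (-1.405)) = 0.698.
μ = 3.572 − (-1.405)·0.698 = 4.554.
CV = √(exp(σ²)−1) = √(exp(0.4878)−1) = 0.793.

σ ≈ 0.698, CV ≈ 0.793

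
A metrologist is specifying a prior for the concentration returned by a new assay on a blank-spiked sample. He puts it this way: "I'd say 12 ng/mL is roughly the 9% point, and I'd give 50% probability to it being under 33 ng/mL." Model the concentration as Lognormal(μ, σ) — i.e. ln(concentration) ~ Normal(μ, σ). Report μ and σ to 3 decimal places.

μ ≈ 3.497, σ ≈ 0.755

If T ~ Lognormal(μ,σ) then ln T ~ Normal(μ,σ), so the p-quantile of ln T is μ + z_p·σ.
ln(12) = 2.485 and ln(33) = 3.497; z_{0.09} = -1.341, z_{0.5} = 0.
σ = (3.497 − 2.485)/(0 − (-1.341)) = 0.755.
μ = 2.485 − (-1.341)·0.755 = 3.497.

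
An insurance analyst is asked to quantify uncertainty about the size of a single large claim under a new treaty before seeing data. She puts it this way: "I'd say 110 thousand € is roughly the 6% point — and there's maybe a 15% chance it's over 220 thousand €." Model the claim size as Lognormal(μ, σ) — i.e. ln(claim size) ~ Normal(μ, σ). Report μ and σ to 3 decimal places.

If T ~ Lognormal(μ,σ) then ln T ~ Normal(μ,σ), so the p-quantile of ln T is μ + z_p·σ.
ln(110) = 4.7 and ln(220) = 5.394; z_{0.06} = -1.555, z_{0.85} = 1.036.
σ = (5.394 − 4.7)/(1.036 − (-1.555)) = 0.267.
μ = 4.7 − (-1.555)·0.267 = 5.116.

μ ≈ 5.116, σ ≈ 0.267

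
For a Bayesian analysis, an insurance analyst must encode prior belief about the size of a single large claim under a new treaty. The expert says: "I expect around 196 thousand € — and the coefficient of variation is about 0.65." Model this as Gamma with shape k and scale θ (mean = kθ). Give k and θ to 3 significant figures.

For Gamma(k, scale θ): mean = kθ, variance = kθ², so CV = 1/√k.
CV = 0.65, hence k = 1/CV² = 2.37.
Then θ = mean/k = 196/2.37 = 82.8.

k ≈ 2.37, θ ≈ 82.8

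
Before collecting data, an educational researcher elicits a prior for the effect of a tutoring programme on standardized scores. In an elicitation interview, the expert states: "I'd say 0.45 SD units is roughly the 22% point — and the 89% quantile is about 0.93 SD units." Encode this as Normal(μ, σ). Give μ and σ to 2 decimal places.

μ = 0.64, σ = 0.24

The p-quantile of Normal(μ,σ) is μ + z_p·σ, with z_{0.22} = -0.7722 and z_{0.89} = 1.227.
Eliminate σ: μ = (z₂·x₁ − z₁·x₂)/(z₂ − z₁) = (1.227·0.45 − (-0.7722)·0.93)/1.999 = 0.64.
Then σ = (x₂ − x₁)/(z₂ − z₁) = (0.93 − 0.45)/1.999 = 0.24.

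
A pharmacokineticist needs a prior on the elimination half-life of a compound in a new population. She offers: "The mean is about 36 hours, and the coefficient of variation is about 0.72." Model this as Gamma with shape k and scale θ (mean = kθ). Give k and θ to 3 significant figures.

k ≈ 1.93, θ ≈ 18.7

For Gamma(k, scale θ): mean = kθ, variance = kθ², so CV = 1/√k.
CV = 0.72, hence k = 1/CV² = 1.93.
Then θ = mean/k = 36/1.93 = 18.7.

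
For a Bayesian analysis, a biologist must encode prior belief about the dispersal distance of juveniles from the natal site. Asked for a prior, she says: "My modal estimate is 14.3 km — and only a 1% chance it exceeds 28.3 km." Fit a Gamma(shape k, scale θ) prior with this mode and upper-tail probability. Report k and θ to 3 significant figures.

k ≈ 11.6, θ ≈ 1.35

Gamma(k,θ) with k>1 has mode (k−1)θ, so θ = 14.3/(k−1).
Need P(X < 28.3) = 0.99 with θ tied to k this way. Start at k = 2, θ = 14.3: P(X<28.3) ≈ 0.588.
Too low — raise k to concentrate. Iterating converges to k ≈ 11.6.
Then θ = 14.3/(11.6−1) ≈ 1.35.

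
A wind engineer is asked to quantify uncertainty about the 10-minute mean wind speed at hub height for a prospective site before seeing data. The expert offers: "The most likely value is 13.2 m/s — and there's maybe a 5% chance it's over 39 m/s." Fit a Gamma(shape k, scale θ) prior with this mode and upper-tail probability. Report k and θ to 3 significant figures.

k ≈ 3.26, θ ≈ 5.83

Gamma(k,θ) with k>1 has mode (k−1)θ, so θ = 13.2/(k−1).
Need P(X < 39) = 0.95 with θ tied to k this way. Start at k = 2, θ = 13.2: P(X<39) ≈ 0.794.
Too low — raise k to concentrate. Iterating converges to k ≈ 3.26.
Then θ = 13.2/(3.26−1) ≈ 5.83.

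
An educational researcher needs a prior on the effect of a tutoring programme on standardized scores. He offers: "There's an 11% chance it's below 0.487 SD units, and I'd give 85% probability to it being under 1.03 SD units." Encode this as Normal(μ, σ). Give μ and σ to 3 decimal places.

The p-quantile of Normal(μ,σ) is μ + z_p·σ, with z_{0.11} = -1.227 and z_{0.85} = 1.036.
Eliminate σ: μ = (z₂·x₁ − z₁·x₂)/(z₂ − z₁) = (1.036·0.487 − (-1.227)·1.03)/2.263 = 0.781.
Then σ = (x₂ − x₁)/(z₂ − z₁) = (1.03 − 0.487)/2.263 = 0.240.

μ = 0.781, σ = 0.240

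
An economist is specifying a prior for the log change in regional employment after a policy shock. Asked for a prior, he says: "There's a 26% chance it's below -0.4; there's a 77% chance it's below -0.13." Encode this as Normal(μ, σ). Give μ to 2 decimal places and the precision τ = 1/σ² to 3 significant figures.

μ = -0.27, τ = 26.2

The p-quantile of Normal(μ,σ) is μ + z_p·σ, with z_{0.26} = -0.6433 and z_{0.77} = 0.7388.
Eliminate σ: μ = (z₂·x₁ − z₁·x₂)/(z₂ − z₁) = (0.7388·-0.4 − (-0.6433)·-0.13)/1.382 = -0.27.
Then σ = (x₂ − x₁)/(z₂ − z₁) = (-0.13 − -0.4)/1.382 = 0.20.
Precision τ = 1/σ² = 1/0.1953² = 26.2.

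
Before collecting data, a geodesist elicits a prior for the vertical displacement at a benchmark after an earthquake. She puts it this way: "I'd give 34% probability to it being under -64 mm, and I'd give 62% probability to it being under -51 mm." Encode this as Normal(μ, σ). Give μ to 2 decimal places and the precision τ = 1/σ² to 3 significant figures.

The p-quantile of Normal(μ,σ) is μ + z_p·σ, with z_{0.34} = -0.4125 and z_{0.62} = 0.3055.
Eliminate σ: μ = (z₂·x₁ − z₁·x₂)/(z₂ − z₁) = (0.3055·-64 − (-0.4125)·-51)/0.7179 = -56.53.
Then σ = (x₂ − x₁)/(z₂ − z₁) = (-51 − -64)/0.7179 = 18.11.
Precision τ = 1/σ² = 1/18.11² = 0.00305.

μ = -56.53, τ = 0.00305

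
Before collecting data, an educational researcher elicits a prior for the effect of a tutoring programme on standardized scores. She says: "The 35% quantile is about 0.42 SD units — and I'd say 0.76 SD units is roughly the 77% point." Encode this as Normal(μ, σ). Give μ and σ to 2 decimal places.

μ = 0.54, σ = 0.30

For Normal(μ,σ), the p-quantile is μ + z_p·σ. Here z_{0.35} = -0.3853, z_{0.77} = 0.7388.
So 0.42 = μ − 0.3853σ and 0.76 = μ + 0.7388σ.
Subtracting: σ = (0.76 − 0.42)/(0.7388 − (-0.3853)) = 0.30.
Then μ = 0.42 − (-0.3853)·0.30 = 0.54.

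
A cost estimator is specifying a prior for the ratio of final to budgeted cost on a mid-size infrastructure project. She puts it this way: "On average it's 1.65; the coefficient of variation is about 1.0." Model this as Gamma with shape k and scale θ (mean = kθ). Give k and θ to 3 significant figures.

k ≈ 1, θ ≈ 1.65

For Gamma(k, scale θ): mean = kθ, variance = kθ², so CV = 1/√k.
CV = 1.0, hence k = 1/CV² = 1.
Then θ = mean/k = 1.65/1 = 1.65.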